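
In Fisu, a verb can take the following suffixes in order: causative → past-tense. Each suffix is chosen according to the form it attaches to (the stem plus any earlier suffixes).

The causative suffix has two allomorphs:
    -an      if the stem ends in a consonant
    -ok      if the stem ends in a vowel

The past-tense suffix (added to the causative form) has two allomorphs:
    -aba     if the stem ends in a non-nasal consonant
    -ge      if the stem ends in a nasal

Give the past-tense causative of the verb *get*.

*get* — final sound /t/ (a consonant) → -an → *getan*.
The causative form *getan* — final consonant /n/ (a nasal) → -ge → *getange*.

getange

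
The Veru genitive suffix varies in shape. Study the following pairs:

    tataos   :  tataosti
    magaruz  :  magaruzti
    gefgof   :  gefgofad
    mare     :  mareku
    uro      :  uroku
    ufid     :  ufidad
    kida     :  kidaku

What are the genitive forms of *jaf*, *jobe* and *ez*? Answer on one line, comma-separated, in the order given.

jafad, jobeku, ezti

The suffix is conditioned by the final sound: -ti when the stem ends in a sibilant (*tataos*, *magaruz*); -ad when the stem ends in a non-sibilant consonant (*gefgof*, *ufid*); -ku when the stem ends in a vowel (*mare*, *uro*, *kida*).
Since the final sound of *jaf* is /f/ (a non-sibilant consonant), it takes -ad, giving *jafad*.
Since the final sound of *jobe* is /e/ (a vowel), it takes -ku, giving *jobeku*.
*ez* — final sound /z/ (a sibilant) → -ti → *ezti*.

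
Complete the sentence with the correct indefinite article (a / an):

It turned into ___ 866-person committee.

an

The indefinite article is chosen by the initial *sound* of the following word, not its spelling.
The number *866* is spoken "eight hundred …", beginning with /eɪt/ — a vowel sound.
So the article is *an*: It turned into an 866-person committee.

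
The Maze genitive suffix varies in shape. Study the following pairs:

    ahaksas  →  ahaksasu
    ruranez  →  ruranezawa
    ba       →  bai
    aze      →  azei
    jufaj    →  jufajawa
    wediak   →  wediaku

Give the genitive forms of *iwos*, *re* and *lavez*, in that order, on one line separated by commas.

Looking at the final sound of each stem: -u when the stem ends in a voiceless consonant (*ahaksas*, *wediak*); -awa when the stem ends in a voiced consonant (*ruranez*, *jufaj*); -i when the stem ends in a vowel (*ba*, *aze*).
*iwos*: final sound = /s/, a voiceless consonant → -u → *iwosu*.
Since the final sound of *re* is /e/ (a vowel), it takes -i, giving *rei*.
The final sound of *lavez* is /z/, which is a voiced consonant, so the suffix is -awa, giving *lavezawa*.

iwosu, rei, lavezawa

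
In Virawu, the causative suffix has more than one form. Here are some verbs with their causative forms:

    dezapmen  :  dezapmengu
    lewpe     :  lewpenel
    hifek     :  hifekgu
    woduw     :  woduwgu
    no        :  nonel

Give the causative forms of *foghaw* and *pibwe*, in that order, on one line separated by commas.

foghawgu, pibwenel

The pattern is consonant vs. vowel: -gu when the stem ends in a consonant (*dezapmen*, *hifek*, *woduw*); -nel when the stem ends in a vowel (*lewpe*, *no*).
The final sound of *foghaw* is /w/, which is a consonant, so the suffix is -gu, giving *foghawgu*.
*pibwe*: final sound = /e/, a vowel → -nel → *pibwenel*.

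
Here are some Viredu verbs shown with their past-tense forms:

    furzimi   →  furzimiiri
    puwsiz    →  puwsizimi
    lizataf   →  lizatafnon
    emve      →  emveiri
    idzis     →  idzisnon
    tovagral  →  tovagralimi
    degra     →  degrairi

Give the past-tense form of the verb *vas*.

Looking at the final sound of each stem: -non when the stem ends in a voiceless consonant (*lizataf*, *idzis*); -imi when the stem ends in a voiced consonant (*puwsiz*, *tovagral*); -iri when the stem ends in a vowel (*furzimi*, *emve*, *degra*).
The final sound of *vas* is /s/, which is a voiceless consonant, so the suffix is -non, giving *vasnon*.

vasnon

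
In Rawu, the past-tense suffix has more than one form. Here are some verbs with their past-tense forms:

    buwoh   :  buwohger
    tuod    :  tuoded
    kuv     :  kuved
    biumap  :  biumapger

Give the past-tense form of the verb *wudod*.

wudoded

The alternation tracks the final consonant of the stem — -ger when the stem ends in a voiceless consonant (*buwoh*, *biumap*); -ed when the stem ends in a voiced consonant (*tuod*, *kuv*).
*wudod* — final consonant /d/ (voiced) → -ed → *wudoded*.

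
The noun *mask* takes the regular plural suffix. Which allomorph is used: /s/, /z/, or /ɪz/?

The stem *mask* ends in a voiceless non-sibilant consonant.
The plural suffix surfaces as /ɪz/ after sibilants, /s/ after other voiceless consonants, and /z/ after other voiced sounds.
So the plural -s on *mask* is pronounced /s/.

/s/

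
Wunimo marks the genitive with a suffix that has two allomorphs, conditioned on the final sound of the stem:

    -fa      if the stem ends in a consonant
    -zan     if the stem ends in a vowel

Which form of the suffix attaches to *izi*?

*izi*: final sound = /i/, a vowel → -zan.

-zan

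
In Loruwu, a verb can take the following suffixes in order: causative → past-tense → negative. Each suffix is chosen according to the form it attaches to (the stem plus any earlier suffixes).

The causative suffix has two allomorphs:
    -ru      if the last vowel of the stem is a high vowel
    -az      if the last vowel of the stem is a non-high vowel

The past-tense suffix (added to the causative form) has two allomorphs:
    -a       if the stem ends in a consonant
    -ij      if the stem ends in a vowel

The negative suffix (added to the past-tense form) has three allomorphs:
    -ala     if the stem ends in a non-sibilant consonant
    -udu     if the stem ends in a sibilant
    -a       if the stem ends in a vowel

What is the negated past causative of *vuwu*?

*vuwu* — last vowel /u/ (a high vowel) → -ru → *vuwuru*.
The final sound of the causative form *vuwuru* is /u/, which is a vowel, so the past-tense suffix is -ij, giving *vuwuruij*.
The past-tense form *vuwuruij*: final sound = /j/, a non-sibilant consonant → -ala → *vuwuruijala*.

vuwuruijala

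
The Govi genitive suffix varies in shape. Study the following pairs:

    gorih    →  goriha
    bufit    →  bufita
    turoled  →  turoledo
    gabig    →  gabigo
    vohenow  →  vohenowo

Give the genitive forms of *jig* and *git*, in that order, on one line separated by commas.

jigo, gita

The alternation tracks the final consonant of the stem — -a when the stem ends in a voiceless consonant (*gorih*, *bufit*); -o when the stem ends in a voiced consonant (*turoled*, *gabig*, *vohenow*).
*jig* — final consonant /g/ (voiced) → -o → *jigo*.
*git* — final consonant /t/ (voiceless) → -a → *gita*.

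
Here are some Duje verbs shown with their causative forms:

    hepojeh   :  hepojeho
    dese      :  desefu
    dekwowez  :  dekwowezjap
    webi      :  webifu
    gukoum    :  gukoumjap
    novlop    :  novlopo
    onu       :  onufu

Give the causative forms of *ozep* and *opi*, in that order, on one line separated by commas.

The alternation tracks the final sound of the stem — -o when the stem ends in a voiceless consonant (*hepojeh*, *novlop*); -jap when the stem ends in a voiced consonant (*dekwowez*, *gukoum*); -fu when the stem ends in a vowel (*dese*, *webi*, *onu*).
*ozep*: final sound = /p/, a voiceless consonant → -o → *ozepo*.
*opi*: final sound = /i/, a vowel → -fu → *opifu*.

ozepo, opifu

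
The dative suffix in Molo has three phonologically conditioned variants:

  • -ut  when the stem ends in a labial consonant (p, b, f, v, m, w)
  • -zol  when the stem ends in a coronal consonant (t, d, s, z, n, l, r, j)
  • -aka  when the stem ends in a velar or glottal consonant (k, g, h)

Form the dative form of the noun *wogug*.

wogugaka

Since the final consonant of *wogug* is /g/ (velar/glottal), it takes -aka, giving *wogugaka*.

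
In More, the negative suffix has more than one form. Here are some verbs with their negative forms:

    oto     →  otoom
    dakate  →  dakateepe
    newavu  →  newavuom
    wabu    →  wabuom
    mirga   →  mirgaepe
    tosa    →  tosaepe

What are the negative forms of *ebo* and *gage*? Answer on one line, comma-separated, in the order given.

eboom, gageepe

The pattern is rounding harmony: -om when the last vowel of the stem is a rounded vowel (*oto*, *newavu*, *wabu*); -epe when the last vowel of the stem is an unrounded vowel (*dakate*, *mirga*, *tosa*).
*ebo* — last vowel /o/ (a rounded vowel) → -om → *eboom*.
*gage* — last vowel /e/ (an unrounded vowel) → -epe → *gageepe*.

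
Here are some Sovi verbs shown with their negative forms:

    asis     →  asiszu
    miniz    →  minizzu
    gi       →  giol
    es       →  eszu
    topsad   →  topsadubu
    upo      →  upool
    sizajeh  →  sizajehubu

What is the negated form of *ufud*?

Looking at the final sound of each stem: -zu when the stem ends in a sibilant (*asis*, *miniz*, *es*); -ubu when the stem ends in a non-sibilant consonant (*topsad*, *sizajeh*); -ol when the stem ends in a vowel (*gi*, *upo*).
The final sound of *ufud* is /d/, which is a non-sibilant consonant, so the suffix is -ubu, giving *ufudubu*.

ufudubu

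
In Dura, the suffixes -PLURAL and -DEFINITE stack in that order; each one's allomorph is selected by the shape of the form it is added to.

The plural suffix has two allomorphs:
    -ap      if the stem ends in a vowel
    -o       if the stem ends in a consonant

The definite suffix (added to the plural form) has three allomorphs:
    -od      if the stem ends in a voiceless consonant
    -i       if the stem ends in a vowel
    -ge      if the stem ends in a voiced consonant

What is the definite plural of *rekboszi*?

rekbosziapod

The final sound of *rekboszi* is /i/, which is a vowel, so the plural suffix is -ap, giving *rekbosziap*.
Since the final sound of the plural form *rekbosziap* is /p/ (a voiceless consonant), it takes -od, giving *rekbosziapod*.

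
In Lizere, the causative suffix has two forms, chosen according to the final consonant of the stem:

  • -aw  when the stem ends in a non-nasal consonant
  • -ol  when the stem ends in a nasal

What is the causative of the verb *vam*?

Since the final consonant of *vam* is /m/ (a nasal), it takes -ol, giving *vamol*.

vamol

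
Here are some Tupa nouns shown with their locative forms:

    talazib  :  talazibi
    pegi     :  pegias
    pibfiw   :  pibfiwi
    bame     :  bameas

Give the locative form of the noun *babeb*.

babebi

The alternation tracks the final sound of the stem — -i when the stem ends in a consonant (*talazib*, *pibfiw*); -as when the stem ends in a vowel (*pegi*, *bame*).
*babeb* — final sound /b/ (a consonant) → -i → *babebi*.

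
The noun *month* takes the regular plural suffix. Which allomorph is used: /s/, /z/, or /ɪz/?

/s/

The stem *month* ends in a voiceless non-sibilant consonant.
The plural suffix surfaces as /ɪz/ after sibilants, /s/ after other voiceless consonants, and /z/ after other voiced sounds.
So the plural -s on *month* is pronounced /s/.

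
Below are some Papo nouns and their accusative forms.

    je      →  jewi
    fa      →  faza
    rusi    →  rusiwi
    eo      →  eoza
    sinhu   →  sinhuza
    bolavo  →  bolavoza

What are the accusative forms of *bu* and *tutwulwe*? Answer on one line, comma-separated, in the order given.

buza, tutwulwewi

The pattern is front/back vowel harmony: -wi when the last vowel of the stem is a front vowel (*je*, *rusi*); -za when the last vowel of the stem is a back vowel (*fa*, *eo*, *sinhu*, *bolavo*).
The last vowel of *bu* is /u/, which is a back vowel, so the suffix is -za, giving *buza*.
The last vowel of *tutwulwe* is /e/, which is a front vowel, so the suffix is -wi, giving *tutwulwewi*.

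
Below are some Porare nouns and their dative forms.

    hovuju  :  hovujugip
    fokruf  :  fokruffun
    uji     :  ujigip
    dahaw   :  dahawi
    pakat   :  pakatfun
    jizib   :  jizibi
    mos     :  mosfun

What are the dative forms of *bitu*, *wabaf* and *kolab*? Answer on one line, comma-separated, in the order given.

The alternation tracks the final sound of the stem — -fun when the stem ends in a voiceless consonant (*fokruf*, *pakat*, *mos*); -i when the stem ends in a voiced consonant (*dahaw*, *jizib*); -gip when the stem ends in a vowel (*hovuju*, *uji*).
The final sound of *bitu* is /u/, which is a vowel, so the suffix is -gip, giving *bitugip*.
Since the final sound of *wabaf* is /f/ (a voiceless consonant), it takes -fun, giving *wabaffun*.
The final sound of *kolab* is /b/, which is a voiced consonant, so the suffix is -i, giving *kolabi*.

bitugip, wabaffun, kolabi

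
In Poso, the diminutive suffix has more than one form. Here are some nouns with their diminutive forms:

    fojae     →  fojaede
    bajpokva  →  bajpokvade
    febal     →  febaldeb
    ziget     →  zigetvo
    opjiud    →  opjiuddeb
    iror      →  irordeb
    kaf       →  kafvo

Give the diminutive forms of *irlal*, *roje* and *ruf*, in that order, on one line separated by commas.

The pattern is voicing of the final sound: -vo when the stem ends in a voiceless consonant (*ziget*, *kaf*); -deb when the stem ends in a voiced consonant (*febal*, *opjiud*, *iror*); -de when the stem ends in a vowel (*fojae*, *bajpokva*).
*irlal*: final sound = /l/, a voiced consonant → -deb → *irlaldeb*.
*roje*: final sound = /e/, a vowel → -de → *rojede*.
*ruf* — final sound /f/ (a voiceless consonant) → -vo → *rufvo*.

irlaldeb, rojede, rufvo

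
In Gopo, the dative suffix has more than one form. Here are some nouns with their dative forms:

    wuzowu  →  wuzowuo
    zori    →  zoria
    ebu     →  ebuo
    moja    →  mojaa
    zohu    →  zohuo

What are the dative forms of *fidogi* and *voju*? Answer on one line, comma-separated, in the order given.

fidogia, vojuo

The pattern is rounding harmony: -o when the last vowel of the stem is a rounded vowel (*wuzowu*, *ebu*, *zohu*); -a when the last vowel of the stem is an unrounded vowel (*zori*, *moja*).
*fidogi*: last vowel = /i/, an unrounded vowel → -a → *fidogia*.
Since the last vowel of *voju* is /u/ (a rounded vowel), it takes -o, giving *vojuo*.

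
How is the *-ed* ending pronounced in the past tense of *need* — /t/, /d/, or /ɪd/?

/ɪd/

The stem *need* ends in /t/ or /d/.
The -ed suffix is realized as /ɪd/ after /t, d/; as /t/ after other voiceless consonants; and as /d/ after other voiced sounds.
So -ed on *need* is pronounced /ɪd/.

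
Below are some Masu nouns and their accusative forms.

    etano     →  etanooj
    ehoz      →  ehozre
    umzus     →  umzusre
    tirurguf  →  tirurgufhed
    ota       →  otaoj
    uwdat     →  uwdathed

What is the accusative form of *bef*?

befhed

The pattern is sibilance of the final sound: -re when the stem ends in a sibilant (*ehoz*, *umzus*); -hed when the stem ends in a non-sibilant consonant (*tirurguf*, *uwdat*); -oj when the stem ends in a vowel (*etano*, *ota*).
The final sound of *bef* is /f/, which is a non-sibilant consonant, so the suffix is -hed, giving *befhed*.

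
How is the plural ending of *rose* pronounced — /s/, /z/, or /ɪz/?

The stem *rose* ends in a sibilant (/s, z, ʃ, ʒ, tʃ, dʒ/).
The plural suffix surfaces as /ɪz/ after sibilants, /s/ after other voiceless consonants, and /z/ after other voiced sounds.
So the plural -s on *rose* is pronounced /ɪz/.

/ɪz/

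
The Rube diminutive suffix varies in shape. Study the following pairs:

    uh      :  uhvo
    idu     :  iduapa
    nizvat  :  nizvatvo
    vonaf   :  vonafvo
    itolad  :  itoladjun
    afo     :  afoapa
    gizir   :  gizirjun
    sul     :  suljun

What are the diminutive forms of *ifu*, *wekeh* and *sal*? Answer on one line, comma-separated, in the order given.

The alternation tracks the final sound of the stem — -vo when the stem ends in a voiceless consonant (*uh*, *nizvat*, *vonaf*); -jun when the stem ends in a voiced consonant (*itolad*, *gizir*, *sul*); -apa when the stem ends in a vowel (*idu*, *afo*).
*ifu*: final sound = /u/, a vowel → -apa → *ifuapa*.
*wekeh* — final sound /h/ (a voiceless consonant) → -vo → *wekehvo*.
*sal* — final sound /l/ (a voiced consonant) → -jun → *saljun*.

ifuapa, wekehvo, saljun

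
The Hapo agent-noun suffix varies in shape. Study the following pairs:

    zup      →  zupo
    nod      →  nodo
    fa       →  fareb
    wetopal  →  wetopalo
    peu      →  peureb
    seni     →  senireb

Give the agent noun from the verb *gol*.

golo

The pattern is consonant vs. vowel: -o when the stem ends in a consonant (*zup*, *nod*, *wetopal*); -reb when the stem ends in a vowel (*fa*, *peu*, *seni*).
The final sound of *gol* is /l/, which is a consonant, so the suffix is -o, giving *golo*.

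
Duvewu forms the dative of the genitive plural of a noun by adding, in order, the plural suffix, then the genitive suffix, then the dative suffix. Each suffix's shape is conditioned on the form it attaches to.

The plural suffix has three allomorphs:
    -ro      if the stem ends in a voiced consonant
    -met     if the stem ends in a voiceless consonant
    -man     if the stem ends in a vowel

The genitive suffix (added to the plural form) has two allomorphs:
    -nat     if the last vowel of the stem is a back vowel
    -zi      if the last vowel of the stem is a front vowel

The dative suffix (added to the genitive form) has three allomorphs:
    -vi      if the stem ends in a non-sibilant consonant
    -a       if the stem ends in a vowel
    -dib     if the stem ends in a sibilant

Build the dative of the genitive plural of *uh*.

*uh* — final sound /h/ (a voiceless consonant) → -met → *uhmet*.
The plural form *uhmet*: last vowel = /e/, a front vowel → -zi → *uhmetzi*.
The genitive form *uhmetzi* — final sound /i/ (a vowel) → -a → *uhmetzia*.

uhmetzia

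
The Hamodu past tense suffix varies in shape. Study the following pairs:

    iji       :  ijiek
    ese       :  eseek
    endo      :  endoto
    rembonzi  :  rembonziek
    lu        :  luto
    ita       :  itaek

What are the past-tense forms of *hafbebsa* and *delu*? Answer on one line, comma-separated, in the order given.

hafbebsaek, deluto

Looking at the last vowel of each stem: -to when the last vowel of the stem is a rounded vowel (*endo*, *lu*); -ek when the last vowel of the stem is an unrounded vowel (*iji*, *ese*, *rembonzi*, *ita*).
Since the last vowel of *hafbebsa* is /a/ (an unrounded vowel), it takes -ek, giving *hafbebsaek*.
*delu*: last vowel = /u/, a rounded vowel → -to → *deluto*.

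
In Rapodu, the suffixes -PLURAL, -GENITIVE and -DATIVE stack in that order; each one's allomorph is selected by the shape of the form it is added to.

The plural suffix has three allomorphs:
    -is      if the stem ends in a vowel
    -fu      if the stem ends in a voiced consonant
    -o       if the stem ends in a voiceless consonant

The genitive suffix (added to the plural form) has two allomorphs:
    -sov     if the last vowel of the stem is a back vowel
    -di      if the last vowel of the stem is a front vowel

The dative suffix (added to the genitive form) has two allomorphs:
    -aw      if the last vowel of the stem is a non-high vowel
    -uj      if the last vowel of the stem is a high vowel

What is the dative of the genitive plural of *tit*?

titosovaw

Since the final sound of *tit* is /t/ (a voiceless consonant), it takes -o, giving *tito*.
The plural form *tito* — last vowel /o/ (a back vowel) → -sov → *titosov*.
The genitive form *titosov* — last vowel /o/ (a non-high vowel) → -aw → *titosovaw*.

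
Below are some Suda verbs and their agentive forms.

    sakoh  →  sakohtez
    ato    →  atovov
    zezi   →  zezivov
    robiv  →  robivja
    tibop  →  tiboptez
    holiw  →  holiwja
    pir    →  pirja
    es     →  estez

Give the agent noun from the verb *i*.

ivov

The alternation tracks the final sound of the stem — -tez when the stem ends in a voiceless consonant (*sakoh*, *tibop*, *es*); -ja when the stem ends in a voiced consonant (*robiv*, *holiw*, *pir*); -vov when the stem ends in a vowel (*ato*, *zezi*).
The final sound of *i* is /i/, which is a vowel, so the suffix is -vov, giving *ivov*.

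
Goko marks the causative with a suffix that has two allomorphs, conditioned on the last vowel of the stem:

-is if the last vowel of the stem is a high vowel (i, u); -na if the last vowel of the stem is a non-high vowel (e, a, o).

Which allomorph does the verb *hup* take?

*hup*: last vowel = /u/, a high vowel → -is.

-is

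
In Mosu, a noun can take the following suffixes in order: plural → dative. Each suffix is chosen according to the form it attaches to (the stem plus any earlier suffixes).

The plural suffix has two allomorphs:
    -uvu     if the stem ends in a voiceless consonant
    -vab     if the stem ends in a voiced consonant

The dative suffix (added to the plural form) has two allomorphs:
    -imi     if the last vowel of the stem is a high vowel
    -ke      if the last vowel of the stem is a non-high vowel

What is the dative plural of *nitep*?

*nitep* — final consonant /p/ (voiceless) → -uvu → *nitepuvu*.
The plural form *nitepuvu*: last vowel = /u/, a high vowel → -imi → *nitepuvuimi*.

nitepuvuimi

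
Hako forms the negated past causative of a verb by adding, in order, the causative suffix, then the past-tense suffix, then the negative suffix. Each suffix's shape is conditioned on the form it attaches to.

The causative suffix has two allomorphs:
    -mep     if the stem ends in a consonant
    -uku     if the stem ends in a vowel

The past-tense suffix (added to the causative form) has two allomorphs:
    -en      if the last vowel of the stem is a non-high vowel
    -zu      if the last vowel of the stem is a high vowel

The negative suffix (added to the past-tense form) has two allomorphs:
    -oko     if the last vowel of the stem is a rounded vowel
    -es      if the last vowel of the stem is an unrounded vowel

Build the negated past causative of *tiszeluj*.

tiszelujmepenes

The final sound of *tiszeluj* is /j/, which is a consonant, so the causative suffix is -mep, giving *tiszelujmep*.
The causative form *tiszelujmep*: last vowel = /e/, a non-high vowel → -en → *tiszelujmepen*.
The past-tense form *tiszelujmepen* — last vowel /e/ (an unrounded vowel) → -es → *tiszelujmepenes*.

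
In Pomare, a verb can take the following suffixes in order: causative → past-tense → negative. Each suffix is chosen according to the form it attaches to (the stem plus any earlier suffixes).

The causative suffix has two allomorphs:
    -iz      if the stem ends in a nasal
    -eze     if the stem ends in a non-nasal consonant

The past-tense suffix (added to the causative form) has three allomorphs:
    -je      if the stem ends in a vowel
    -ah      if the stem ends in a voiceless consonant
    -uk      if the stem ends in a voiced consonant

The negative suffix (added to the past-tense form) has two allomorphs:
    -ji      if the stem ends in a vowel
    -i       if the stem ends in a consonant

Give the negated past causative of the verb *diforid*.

The final consonant of *diforid* is /d/, which is non-nasal, so the causative suffix is -eze, giving *diforideze*.
The final sound of the causative form *diforideze* is /e/, which is a vowel, so the past-tense suffix is -je, giving *diforidezeje*.
Since the final sound of the past-tense form *diforidezeje* is /e/ (a vowel), it takes -ji, giving *diforidezejeji*.

diforidezejeji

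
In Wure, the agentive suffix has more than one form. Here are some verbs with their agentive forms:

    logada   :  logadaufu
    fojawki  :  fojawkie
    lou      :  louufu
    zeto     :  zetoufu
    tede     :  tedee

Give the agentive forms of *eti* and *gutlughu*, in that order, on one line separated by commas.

Looking at the last vowel of each stem: -e when the last vowel of the stem is a front vowel (*fojawki*, *tede*); -ufu when the last vowel of the stem is a back vowel (*logada*, *lou*, *zeto*).
Since the last vowel of *eti* is /i/ (a front vowel), it takes -e, giving *etie*.
*gutlughu* — last vowel /u/ (a back vowel) → -ufu → *gutlughuufu*.

etie, gutlughuufu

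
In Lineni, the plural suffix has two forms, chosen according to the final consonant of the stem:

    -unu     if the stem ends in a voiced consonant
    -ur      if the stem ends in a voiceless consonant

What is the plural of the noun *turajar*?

*turajar*: final consonant = /r/, voiced → -unu → *turajarunu*.

turajarunu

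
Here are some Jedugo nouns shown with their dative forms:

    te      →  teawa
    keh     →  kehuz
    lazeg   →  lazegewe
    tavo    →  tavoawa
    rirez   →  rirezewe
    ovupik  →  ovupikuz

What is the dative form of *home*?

homeawa

The pattern is voicing of the final sound: -uz when the stem ends in a voiceless consonant (*keh*, *ovupik*); -ewe when the stem ends in a voiced consonant (*lazeg*, *rirez*); -awa when the stem ends in a vowel (*te*, *tavo*).
The final sound of *home* is /e/, which is a vowel, so the suffix is -awa, giving *homeawa*.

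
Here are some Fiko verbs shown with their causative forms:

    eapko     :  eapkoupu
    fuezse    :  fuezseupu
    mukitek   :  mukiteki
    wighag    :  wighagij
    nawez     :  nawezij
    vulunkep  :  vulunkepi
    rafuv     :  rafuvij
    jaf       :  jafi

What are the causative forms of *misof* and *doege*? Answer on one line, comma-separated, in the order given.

misofi, doegeupu

The pattern is voicing of the final sound: -i when the stem ends in a voiceless consonant (*mukitek*, *vulunkep*, *jaf*); -ij when the stem ends in a voiced consonant (*wighag*, *nawez*, *rafuv*); -upu when the stem ends in a vowel (*eapko*, *fuezse*).
The final sound of *misof* is /f/, which is a voiceless consonant, so the suffix is -i, giving *misofi*.
The final sound of *doege* is /e/, which is a vowel, so the suffix is -upu, giving *doegeupu*.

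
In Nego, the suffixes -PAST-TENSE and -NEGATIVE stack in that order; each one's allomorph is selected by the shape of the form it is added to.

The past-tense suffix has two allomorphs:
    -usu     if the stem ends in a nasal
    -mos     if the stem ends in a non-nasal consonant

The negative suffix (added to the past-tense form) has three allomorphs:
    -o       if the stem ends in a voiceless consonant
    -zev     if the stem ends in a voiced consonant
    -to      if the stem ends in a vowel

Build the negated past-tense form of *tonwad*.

*tonwad*: final consonant = /d/, non-nasal → -mos → *tonwadmos*.
The past-tense form *tonwadmos*: final sound = /s/, a voiceless consonant → -o → *tonwadmoso*.

tonwadmoso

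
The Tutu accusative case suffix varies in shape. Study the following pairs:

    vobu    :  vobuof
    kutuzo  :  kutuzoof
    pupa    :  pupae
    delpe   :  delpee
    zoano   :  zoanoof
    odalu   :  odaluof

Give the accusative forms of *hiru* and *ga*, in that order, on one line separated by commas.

The alternation tracks the last vowel of the stem — -of when the last vowel of the stem is a rounded vowel (*vobu*, *kutuzo*, *zoano*, *odalu*); -e when the last vowel of the stem is an unrounded vowel (*pupa*, *delpe*).
*hiru* — last vowel /u/ (a rounded vowel) → -of → *hiruof*.
*ga* — last vowel /a/ (an unrounded vowel) → -e → *gae*.

hiruof, gae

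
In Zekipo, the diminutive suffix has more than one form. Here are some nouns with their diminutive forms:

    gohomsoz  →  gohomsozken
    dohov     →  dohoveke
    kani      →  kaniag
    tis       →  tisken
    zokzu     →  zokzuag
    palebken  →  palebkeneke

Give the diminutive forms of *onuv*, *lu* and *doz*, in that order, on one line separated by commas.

The suffix is conditioned by the final sound: -ken when the stem ends in a sibilant (*gohomsoz*, *tis*); -eke when the stem ends in a non-sibilant consonant (*dohov*, *palebken*); -ag when the stem ends in a vowel (*kani*, *zokzu*).
Since the final sound of *onuv* is /v/ (a non-sibilant consonant), it takes -eke, giving *onuveke*.
The final sound of *lu* is /u/, which is a vowel, so the suffix is -ag, giving *luag*.
*doz* — final sound /z/ (a sibilant) → -ken → *dozken*.

onuveke, luag, dozken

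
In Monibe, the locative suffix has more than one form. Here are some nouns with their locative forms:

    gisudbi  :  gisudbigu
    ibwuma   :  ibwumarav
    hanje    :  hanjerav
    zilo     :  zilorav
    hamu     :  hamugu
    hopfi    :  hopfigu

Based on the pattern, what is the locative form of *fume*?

The pattern is height harmony: -gu when the last vowel of the stem is a high vowel (*gisudbi*, *hamu*, *hopfi*); -rav when the last vowel of the stem is a non-high vowel (*ibwuma*, *hanje*, *zilo*).
*fume* — last vowel /e/ (a non-high vowel) → -rav → *fumerav*.

fumerav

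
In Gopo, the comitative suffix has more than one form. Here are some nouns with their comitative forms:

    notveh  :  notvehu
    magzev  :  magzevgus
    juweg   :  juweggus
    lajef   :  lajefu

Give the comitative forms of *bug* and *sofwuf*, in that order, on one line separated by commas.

The alternation tracks the final consonant of the stem — -u when the stem ends in a voiceless consonant (*notveh*, *lajef*); -gus when the stem ends in a voiced consonant (*magzev*, *juweg*).
The final consonant of *bug* is /g/, which is voiced, so the suffix is -gus, giving *buggus*.
Since the final consonant of *sofwuf* is /f/ (voiceless), it takes -u, giving *sofwufu*.

buggus, sofwufu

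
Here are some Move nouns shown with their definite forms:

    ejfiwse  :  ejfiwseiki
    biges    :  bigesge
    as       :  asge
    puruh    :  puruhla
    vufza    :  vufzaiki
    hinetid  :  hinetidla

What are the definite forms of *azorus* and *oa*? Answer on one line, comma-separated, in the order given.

The suffix is conditioned by the final sound: -ge when the stem ends in a sibilant (*biges*, *as*); -la when the stem ends in a non-sibilant consonant (*puruh*, *hinetid*); -iki when the stem ends in a vowel (*ejfiwse*, *vufza*).
The final sound of *azorus* is /s/, which is a sibilant, so the suffix is -ge, giving *azorusge*.
The final sound of *oa* is /a/, which is a vowel, so the suffix is -iki, giving *oaiki*.

azorusge, oaiki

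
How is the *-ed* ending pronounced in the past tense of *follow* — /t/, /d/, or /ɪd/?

The stem *follow* ends in a voiced sound other than /d/.
The -ed suffix is realized as /ɪd/ after /t, d/; as /t/ after other voiceless consonants; and as /d/ after other voiced sounds.
So -ed on *follow* is pronounced /d/.

/d/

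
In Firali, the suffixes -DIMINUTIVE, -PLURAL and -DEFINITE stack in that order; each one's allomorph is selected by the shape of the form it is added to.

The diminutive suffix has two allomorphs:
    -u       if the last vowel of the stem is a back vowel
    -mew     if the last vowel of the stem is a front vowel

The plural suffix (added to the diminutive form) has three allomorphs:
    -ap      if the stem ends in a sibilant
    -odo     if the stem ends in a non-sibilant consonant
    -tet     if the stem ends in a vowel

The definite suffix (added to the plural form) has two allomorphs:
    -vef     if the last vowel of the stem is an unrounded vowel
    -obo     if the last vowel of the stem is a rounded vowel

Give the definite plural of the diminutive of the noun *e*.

emewodoobo

*e*: last vowel = /e/, a front vowel → -mew → *emew*.
The final sound of the diminutive form *emew* is /w/, which is a non-sibilant consonant, so the plural suffix is -odo, giving *emewodo*.
The last vowel of the plural form *emewodo* is /o/, which is a rounded vowel, so the definite suffix is -obo, giving *emewodoobo*.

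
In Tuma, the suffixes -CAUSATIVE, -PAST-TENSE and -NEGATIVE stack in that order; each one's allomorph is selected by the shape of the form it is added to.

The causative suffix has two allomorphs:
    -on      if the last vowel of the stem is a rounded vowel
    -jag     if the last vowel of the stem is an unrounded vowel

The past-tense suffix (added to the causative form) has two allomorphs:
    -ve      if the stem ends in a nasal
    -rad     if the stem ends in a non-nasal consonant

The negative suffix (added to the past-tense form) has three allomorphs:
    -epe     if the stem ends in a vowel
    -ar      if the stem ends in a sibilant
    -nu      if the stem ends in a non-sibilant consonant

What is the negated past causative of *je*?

*je* — last vowel /e/ (an unrounded vowel) → -jag → *jejag*.
The causative form *jejag*: final consonant = /g/, non-nasal → -rad → *jejagrad*.
The past-tense form *jejagrad*: final sound = /d/, a non-sibilant consonant → -nu → *jejagradnu*.

jejagradnu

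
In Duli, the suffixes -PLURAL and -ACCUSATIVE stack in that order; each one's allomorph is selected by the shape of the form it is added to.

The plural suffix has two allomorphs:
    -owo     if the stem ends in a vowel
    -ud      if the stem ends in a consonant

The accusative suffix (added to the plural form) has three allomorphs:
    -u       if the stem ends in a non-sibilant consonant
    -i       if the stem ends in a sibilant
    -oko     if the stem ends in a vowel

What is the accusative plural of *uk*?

ukudu

The final sound of *uk* is /k/, which is a consonant, so the plural suffix is -ud, giving *ukud*.
The plural form *ukud* — final sound /d/ (a non-sibilant consonant) → -u → *ukudu*.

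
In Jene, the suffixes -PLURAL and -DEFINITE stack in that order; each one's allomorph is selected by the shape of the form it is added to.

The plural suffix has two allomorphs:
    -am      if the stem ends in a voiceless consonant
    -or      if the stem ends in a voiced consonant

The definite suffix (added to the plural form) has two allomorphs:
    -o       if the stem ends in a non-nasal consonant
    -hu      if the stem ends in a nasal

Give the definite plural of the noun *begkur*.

begkuroro

Since the final consonant of *begkur* is /r/ (voiced), it takes -or, giving *begkuror*.
The plural form *begkuror* — final consonant /r/ (non-nasal) → -o → *begkuroro*.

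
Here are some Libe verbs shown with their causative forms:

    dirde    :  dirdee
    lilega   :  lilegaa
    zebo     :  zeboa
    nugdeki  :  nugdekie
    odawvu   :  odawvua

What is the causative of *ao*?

aoa

The pattern is front/back vowel harmony: -e when the last vowel of the stem is a front vowel (*dirde*, *nugdeki*); -a when the last vowel of the stem is a back vowel (*lilega*, *zebo*, *odawvu*).
*ao*: last vowel = /o/, a back vowel → -a → *aoa*.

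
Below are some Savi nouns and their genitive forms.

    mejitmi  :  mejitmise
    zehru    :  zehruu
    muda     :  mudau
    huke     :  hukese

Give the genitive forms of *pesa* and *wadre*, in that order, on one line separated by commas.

The suffix is conditioned by the last vowel: -se when the last vowel of the stem is a front vowel (*mejitmi*, *huke*); -u when the last vowel of the stem is a back vowel (*zehru*, *muda*).
The last vowel of *pesa* is /a/, which is a back vowel, so the suffix is -u, giving *pesau*.
*wadre*: last vowel = /e/, a front vowel → -se → *wadrese*.

pesau, wadrese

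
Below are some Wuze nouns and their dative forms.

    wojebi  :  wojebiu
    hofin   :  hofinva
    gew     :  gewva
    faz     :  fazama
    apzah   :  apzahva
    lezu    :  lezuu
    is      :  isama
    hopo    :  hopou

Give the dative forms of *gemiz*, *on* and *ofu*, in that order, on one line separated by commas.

gemizama, onva, ofuu

The alternation tracks the final sound of the stem — -ama when the stem ends in a sibilant (*faz*, *is*); -va when the stem ends in a non-sibilant consonant (*hofin*, *gew*, *apzah*); -u when the stem ends in a vowel (*wojebi*, *lezu*, *hopo*).
*gemiz* — final sound /z/ (a sibilant) → -ama → *gemizama*.
*on*: final sound = /n/, a non-sibilant consonant → -va → *onva*.
*ofu*: final sound = /u/, a vowel → -u → *ofuu*.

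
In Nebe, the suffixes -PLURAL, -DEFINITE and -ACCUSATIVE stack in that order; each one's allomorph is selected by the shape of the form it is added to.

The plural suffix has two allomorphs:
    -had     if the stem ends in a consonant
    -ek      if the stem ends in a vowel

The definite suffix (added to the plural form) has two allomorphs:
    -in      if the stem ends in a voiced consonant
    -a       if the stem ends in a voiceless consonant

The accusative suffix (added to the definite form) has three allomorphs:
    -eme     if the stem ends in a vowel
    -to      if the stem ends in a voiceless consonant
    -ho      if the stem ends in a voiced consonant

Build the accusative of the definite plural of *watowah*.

watowahhadinho

The final sound of *watowah* is /h/, which is a consonant, so the plural suffix is -had, giving *watowahhad*.
The final consonant of the plural form *watowahhad* is /d/, which is voiced, so the definite suffix is -in, giving *watowahhadin*.
The final sound of the definite form *watowahhadin* is /n/, which is a voiced consonant, so the accusative suffix is -ho, giving *watowahhadinho*.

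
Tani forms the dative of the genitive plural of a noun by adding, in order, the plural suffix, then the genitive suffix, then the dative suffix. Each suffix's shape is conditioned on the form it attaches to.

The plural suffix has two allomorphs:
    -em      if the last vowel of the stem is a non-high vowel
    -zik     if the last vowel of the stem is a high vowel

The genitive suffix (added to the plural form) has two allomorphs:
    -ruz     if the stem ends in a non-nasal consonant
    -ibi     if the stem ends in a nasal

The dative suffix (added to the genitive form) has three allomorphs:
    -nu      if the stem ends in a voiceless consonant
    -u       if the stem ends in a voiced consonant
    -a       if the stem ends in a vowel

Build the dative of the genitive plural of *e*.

eemibia

*e*: last vowel = /e/, a non-high vowel → -em → *eem*.
The plural form *eem* — final consonant /m/ (a nasal) → -ibi → *eemibi*.
Since the final sound of the genitive form *eemibi* is /i/ (a vowel), it takes -a, giving *eemibia*.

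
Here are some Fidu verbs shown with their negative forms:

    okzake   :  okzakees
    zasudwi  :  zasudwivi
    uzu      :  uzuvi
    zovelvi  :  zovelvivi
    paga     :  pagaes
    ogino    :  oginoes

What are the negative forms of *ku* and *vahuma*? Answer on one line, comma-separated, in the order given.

kuvi, vahumaes

The suffix is conditioned by the last vowel: -vi when the last vowel of the stem is a high vowel (*zasudwi*, *uzu*, *zovelvi*); -es when the last vowel of the stem is a non-high vowel (*okzake*, *paga*, *ogino*).
*ku* — last vowel /u/ (a high vowel) → -vi → *kuvi*.
The last vowel of *vahuma* is /a/, which is a non-high vowel, so the suffix is -es, giving *vahumaes*.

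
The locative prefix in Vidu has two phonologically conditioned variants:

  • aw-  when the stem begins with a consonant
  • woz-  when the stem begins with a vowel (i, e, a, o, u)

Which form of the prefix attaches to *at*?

*at*: first sound = /a/, a vowel → woz-.

woz-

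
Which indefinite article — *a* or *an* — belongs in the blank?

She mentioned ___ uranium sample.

The indefinite article is chosen by the initial *sound* of the following word, not its spelling.
*uranium* begins with the sound /jʊ/ (u pronounced /jʊ/) — a consonant sound.
So the article is *a*: She mentioned a uranium sample.

a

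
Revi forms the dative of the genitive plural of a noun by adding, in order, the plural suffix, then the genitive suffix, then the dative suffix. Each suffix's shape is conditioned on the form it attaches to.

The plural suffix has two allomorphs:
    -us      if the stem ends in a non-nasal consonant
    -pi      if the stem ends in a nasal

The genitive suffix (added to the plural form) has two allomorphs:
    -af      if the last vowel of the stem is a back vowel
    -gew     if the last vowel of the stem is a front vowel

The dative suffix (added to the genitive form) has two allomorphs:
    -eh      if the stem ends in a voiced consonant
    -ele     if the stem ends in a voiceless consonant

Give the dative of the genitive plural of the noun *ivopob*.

*ivopob*: final consonant = /b/, non-nasal → -us → *ivopobus*.
The plural form *ivopobus* — last vowel /u/ (a back vowel) → -af → *ivopobusaf*.
The genitive form *ivopobusaf*: final consonant = /f/, voiceless → -ele → *ivopobusafele*.

ivopobusafele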